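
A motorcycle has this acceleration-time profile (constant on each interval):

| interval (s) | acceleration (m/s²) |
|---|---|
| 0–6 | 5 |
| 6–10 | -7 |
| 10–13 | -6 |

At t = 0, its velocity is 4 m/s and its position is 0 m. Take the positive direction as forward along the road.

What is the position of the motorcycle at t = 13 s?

On each constant-a segment, Δv = aΔt and Δx = v₀Δt + ½aΔt²; chain segment to segment.
0–6 s: v starts 4 m/s; Δx = 4·6 + ½·5·6² = 114 m; v ends 34 m/s.
6–10 s: v starts 34 m/s; Δx = 34·4 + ½·-7·4² = 80 m; v ends 6 m/s.
10–13 s: v starts 6 m/s; Δx = 6·3 + ½·-6·3² = -9 m; v ends -12 m/s.
x(13) = 0 + Σ Δx = 185 m.

185 m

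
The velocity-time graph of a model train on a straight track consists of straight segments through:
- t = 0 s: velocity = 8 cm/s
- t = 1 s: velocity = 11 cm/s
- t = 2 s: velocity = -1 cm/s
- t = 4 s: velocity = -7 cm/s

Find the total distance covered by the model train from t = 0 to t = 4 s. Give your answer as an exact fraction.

Distance (not displacement) is the total path length: add the absolute areas under v-t.
0–1 s: |½(8 + 11)(1)| = 9.5 cm
1–2 s: v = 0 at t = 23/12 s; triangle areas 121/24 + 1/24 = 61/12 cm
2–4 s: |½(-1 + -7)(2)| = 8 cm
Total distance = 271/12 cm

271/12 cm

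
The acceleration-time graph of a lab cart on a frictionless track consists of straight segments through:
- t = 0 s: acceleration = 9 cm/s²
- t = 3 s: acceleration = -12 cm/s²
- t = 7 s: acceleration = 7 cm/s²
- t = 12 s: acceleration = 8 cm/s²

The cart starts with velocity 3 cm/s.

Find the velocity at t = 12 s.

26 cm/s

Δv equals the area under the a-t graph; then v = v₀ + Δv.
0–3 s: ½(9 + -12)(3) = -4.5 cm/s
3–7 s: ½(-12 + 7)(4) = -10 cm/s
7–12 s: ½(7 + 8)(5) = 37.5 cm/s
Δv = 23 cm/s, so v(12) = 3 + (23) = 26 cm/s.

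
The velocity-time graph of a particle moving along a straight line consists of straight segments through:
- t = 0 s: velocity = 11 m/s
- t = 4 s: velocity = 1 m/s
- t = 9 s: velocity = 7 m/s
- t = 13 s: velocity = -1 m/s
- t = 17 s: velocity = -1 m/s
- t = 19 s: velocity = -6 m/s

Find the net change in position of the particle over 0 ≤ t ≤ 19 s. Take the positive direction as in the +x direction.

Net displacement equals the area under the velocity-time graph (areas below the axis count negative).
0–4 s: ½(11 + 1)(4) = 24 m
4–9 s: ½(1 + 7)(5) = 20 m
9–13 s: ½(7 + -1)(4) = 12 m
13–17 s: -1 × 4 = -4 m
17–19 s: ½(-1 + -6)(2) = -7 m
Net displacement = 45 m

45 m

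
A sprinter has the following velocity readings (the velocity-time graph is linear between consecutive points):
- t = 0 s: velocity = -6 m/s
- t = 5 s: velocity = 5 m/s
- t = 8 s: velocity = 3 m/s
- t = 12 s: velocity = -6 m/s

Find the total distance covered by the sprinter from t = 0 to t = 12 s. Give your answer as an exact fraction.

789/22 m

Total distance travelled is ∫|v| dt — sum the magnitudes of each area piece.
0–5 s: v = 0 at t = 30/11 s; triangle areas 90/11 + 125/22 = 305/22 m
5–8 s: |½(5 + 3)(3)| = 12 m
8–12 s: v = 0 at t = 28/3 s; triangle areas 2 + 8 = 10 m
Total distance = 789/22 m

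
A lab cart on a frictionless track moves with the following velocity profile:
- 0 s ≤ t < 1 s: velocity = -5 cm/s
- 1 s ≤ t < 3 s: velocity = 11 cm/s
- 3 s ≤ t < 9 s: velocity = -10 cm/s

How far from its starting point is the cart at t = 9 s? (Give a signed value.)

-43 cm

Net displacement equals the area under the velocity-time graph (areas below the axis count negative).
0–1 s: -5 × 1 = -5 cm
1–3 s: 11 × 2 = 22 cm
3–9 s: -10 × 6 = -60 cm
Net displacement = -43 cm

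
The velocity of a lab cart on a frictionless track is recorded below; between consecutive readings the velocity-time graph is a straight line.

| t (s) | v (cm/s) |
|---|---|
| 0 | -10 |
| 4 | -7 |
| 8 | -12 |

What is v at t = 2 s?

On 0–4 s the graph is linear from -10 to -7 cm/s: v(2) = -10 + (-7 − -10)·(2 − 0)/(4 − 0) = -8.5 cm/s.

-8.5 cm/s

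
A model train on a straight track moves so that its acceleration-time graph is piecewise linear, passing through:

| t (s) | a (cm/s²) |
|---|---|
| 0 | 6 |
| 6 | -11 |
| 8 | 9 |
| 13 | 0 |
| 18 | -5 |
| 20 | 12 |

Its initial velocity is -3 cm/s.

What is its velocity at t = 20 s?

-3 cm/s

Δv equals the area under the a-t graph; then v = v₀ + Δv.
0–6 s: ½(6 + -11)(6) = -15 cm/s
6–8 s: ½(-11 + 9)(2) = -2 cm/s
8–13 s: ½(9 + 0)(5) = 22.5 cm/s
13–18 s: ½(0 + -5)(5) = -12.5 cm/s
18–20 s: ½(-5 + 12)(2) = 7 cm/s
Δv = 0 cm/s, so v(20) = -3 + (0) = -3 cm/s.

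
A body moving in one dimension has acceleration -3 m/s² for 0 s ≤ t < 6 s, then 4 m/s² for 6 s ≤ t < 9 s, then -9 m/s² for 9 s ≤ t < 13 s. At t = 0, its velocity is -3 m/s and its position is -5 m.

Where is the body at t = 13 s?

On each constant-a segment, Δv = aΔt and Δx = v₀Δt + ½aΔt²; chain segment to segment.
0–6 s: v starts -3 m/s; Δx = -3·6 + ½·-3·6² = -72 m; v ends -21 m/s.
6–9 s: v starts -21 m/s; Δx = -21·3 + ½·4·3² = -45 m; v ends -9 m/s.
9–13 s: v starts -9 m/s; Δx = -9·4 + ½·-9·4² = -108 m; v ends -45 m/s.
x(13) = -5 + Σ Δx = -230 m.

-230 m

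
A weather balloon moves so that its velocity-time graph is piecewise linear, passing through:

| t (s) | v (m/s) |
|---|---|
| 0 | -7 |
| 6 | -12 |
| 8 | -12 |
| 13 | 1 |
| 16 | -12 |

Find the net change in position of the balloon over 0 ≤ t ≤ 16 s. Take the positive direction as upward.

-125 m

Displacement is the signed area under the v-t curve.
0–6 s: ½(-7 + -12)(6) = -57 m
6–8 s: -12 × 2 = -24 m
8–13 s: ½(-12 + 1)(5) = -27.5 m
13–16 s: ½(1 + -12)(3) = -16.5 m
Net displacement = -125 m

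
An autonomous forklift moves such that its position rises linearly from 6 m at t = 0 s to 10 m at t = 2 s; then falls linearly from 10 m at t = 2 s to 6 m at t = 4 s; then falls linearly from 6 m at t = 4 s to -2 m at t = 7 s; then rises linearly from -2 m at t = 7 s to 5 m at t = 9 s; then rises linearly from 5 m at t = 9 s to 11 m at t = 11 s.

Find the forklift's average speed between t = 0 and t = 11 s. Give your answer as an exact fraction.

Average speed = (total path length)/(elapsed time); on a piecewise-linear x-t graph the path length is Σ|Δx|.
0–2 s: |Δx| = |10 − 6| = 4 m
2–4 s: |Δx| = |6 − 10| = 4 m
4–7 s: |Δx| = |-2 − 6| = 8 m
7–9 s: |Δx| = |5 − -2| = 7 m
9–11 s: |Δx| = |11 − 5| = 6 m
Total path = 29 m; average speed = 29/11 = 29/11 m/s.

29/11 m/s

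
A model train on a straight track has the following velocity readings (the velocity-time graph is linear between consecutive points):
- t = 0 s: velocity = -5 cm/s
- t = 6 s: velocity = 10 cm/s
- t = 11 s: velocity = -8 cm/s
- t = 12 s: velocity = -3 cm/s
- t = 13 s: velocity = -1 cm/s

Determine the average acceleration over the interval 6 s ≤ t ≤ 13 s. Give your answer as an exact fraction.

Average acceleration = Δv/Δt = (-1 − 10)/(13 − 6) = -11/7 cm/s².

-11/7 cm/s²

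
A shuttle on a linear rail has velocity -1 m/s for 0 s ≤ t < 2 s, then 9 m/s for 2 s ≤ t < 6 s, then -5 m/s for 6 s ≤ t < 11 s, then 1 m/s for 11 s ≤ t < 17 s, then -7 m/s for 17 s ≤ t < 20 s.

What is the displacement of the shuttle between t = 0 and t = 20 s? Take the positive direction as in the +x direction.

Net displacement equals the area under the velocity-time graph (areas below the axis count negative).
0–2 s: -1 × 2 = -2 m
2–6 s: 9 × 4 = 36 m
6–11 s: -5 × 5 = -25 m
11–17 s: 1 × 6 = 6 m
17–20 s: -7 × 3 = -21 m
Net displacement = -6 m

-6 m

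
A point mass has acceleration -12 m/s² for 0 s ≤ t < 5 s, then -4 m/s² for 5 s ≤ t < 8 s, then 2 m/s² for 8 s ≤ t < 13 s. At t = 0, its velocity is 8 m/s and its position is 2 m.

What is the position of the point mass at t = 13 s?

-577 m

On each constant-a segment, Δv = aΔt and Δx = v₀Δt + ½aΔt²; chain segment to segment.
0–5 s: v starts 8 m/s; Δx = 8·5 + ½·-12·5² = -110 m; v ends -52 m/s.
5–8 s: v starts -52 m/s; Δx = -52·3 + ½·-4·3² = -174 m; v ends -64 m/s.
8–13 s: v starts -64 m/s; Δx = -64·5 + ½·2·5² = -295 m; v ends -54 m/s.
x(13) = 2 + Σ Δx = -577 m.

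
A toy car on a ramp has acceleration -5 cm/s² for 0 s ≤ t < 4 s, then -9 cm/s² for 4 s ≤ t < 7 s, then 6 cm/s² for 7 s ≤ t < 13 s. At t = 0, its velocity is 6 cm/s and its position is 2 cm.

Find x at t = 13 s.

On each constant-a segment, Δv = aΔt and Δx = v₀Δt + ½aΔt²; chain segment to segment.
0–4 s: v starts 6 cm/s; Δx = 6·4 + ½·-5·4² = -16 cm; v ends -14 cm/s.
4–7 s: v starts -14 cm/s; Δx = -14·3 + ½·-9·3² = -82.5 cm; v ends -41 cm/s.
7–13 s: v starts -41 cm/s; Δx = -41·6 + ½·6·6² = -138 cm; v ends -5 cm/s.
x(13) = 2 + Σ Δx = -234.5 cm.

-234.5 cm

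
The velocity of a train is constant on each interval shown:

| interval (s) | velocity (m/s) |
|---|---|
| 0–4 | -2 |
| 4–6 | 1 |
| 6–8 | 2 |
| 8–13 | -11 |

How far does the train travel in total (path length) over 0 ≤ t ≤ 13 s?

69 m

Distance (not displacement) is the total path length: add the absolute areas under v-t.
0–4 s: |-2| × 4 = 8 m
4–6 s: |1| × 2 = 2 m
6–8 s: |2| × 2 = 4 m
8–13 s: |-11| × 5 = 55 m
Total distance = 69 m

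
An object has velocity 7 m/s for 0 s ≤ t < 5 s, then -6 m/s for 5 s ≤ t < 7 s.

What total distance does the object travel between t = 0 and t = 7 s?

47 m

Total distance travelled is ∫|v| dt — sum the magnitudes of each area piece.
0–5 s: |7| × 5 = 35 m
5–7 s: |-6| × 2 = 12 m
Total distance = 47 m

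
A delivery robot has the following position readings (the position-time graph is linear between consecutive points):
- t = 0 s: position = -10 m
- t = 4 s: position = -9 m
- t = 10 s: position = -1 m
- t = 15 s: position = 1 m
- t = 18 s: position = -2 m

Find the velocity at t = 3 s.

0.25 m/s

Velocity is the slope of the x-t graph on 0–4 s: (-9 − -10)/(4 − 0) = 0.25 m/s.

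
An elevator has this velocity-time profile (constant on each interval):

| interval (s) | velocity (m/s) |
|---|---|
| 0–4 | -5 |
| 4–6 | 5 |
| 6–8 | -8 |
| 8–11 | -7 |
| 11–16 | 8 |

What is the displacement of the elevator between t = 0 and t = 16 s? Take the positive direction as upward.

Displacement is the signed area under the v-t curve.
0–4 s: -5 × 4 = -20 m
4–6 s: 5 × 2 = 10 m
6–8 s: -8 × 2 = -16 m
8–11 s: -7 × 3 = -21 m
11–16 s: 8 × 5 = 40 m
Net displacement = -7 m

-7 m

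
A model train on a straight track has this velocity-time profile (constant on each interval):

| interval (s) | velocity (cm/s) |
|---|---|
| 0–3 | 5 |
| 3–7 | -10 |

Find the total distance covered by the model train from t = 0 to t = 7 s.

55 cm

Distance (not displacement) is the total path length: add the absolute areas under v-t.
0–3 s: |5| × 3 = 15 cm
3–7 s: |-10| × 4 = 40 cm
Total distance = 55 cm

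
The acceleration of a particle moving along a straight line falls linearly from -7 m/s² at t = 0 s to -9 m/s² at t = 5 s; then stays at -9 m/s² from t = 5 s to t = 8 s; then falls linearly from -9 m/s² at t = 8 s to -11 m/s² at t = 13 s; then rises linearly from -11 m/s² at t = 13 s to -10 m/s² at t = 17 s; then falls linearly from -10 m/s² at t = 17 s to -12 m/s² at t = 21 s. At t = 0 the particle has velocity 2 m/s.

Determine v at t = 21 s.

-201 m/s

Δv equals the area under the a-t graph; then v = v₀ + Δv.
0–5 s: ½(-7 + -9)(5) = -40 m/s
5–8 s: -9 × 3 = -27 m/s
8–13 s: ½(-9 + -11)(5) = -50 m/s
13–17 s: ½(-11 + -10)(4) = -42 m/s
17–21 s: ½(-10 + -12)(4) = -44 m/s
Δv = -203 m/s, so v(21) = 2 + (-203) = -201 m/s.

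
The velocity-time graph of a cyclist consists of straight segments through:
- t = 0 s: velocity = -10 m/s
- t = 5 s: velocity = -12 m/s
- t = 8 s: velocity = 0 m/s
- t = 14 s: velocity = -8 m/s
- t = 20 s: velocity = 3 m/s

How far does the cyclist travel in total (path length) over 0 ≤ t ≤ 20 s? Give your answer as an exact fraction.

1286/11 m

Total distance travelled is ∫|v| dt — sum the magnitudes of each area piece.
0–5 s: |½(-10 + -12)(5)| = 55 m
5–8 s: |½(-12 + 0)(3)| = 18 m
8–14 s: |½(0 + -8)(6)| = 24 m
14–20 s: v = 0 at t = 202/11 s; triangle areas 192/11 + 27/11 = 219/11 m
Total distance = 1286/11 m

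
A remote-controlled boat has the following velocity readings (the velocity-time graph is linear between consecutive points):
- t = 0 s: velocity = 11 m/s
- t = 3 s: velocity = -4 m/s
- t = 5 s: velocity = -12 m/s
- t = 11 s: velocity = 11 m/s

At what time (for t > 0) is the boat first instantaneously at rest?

v changes sign on 0–3 s (from 11 to -4); the graph is linear there, so v = 0 at t = 0 + (-11)·(3 − 0)/(-4 − 11) = 2.2 s.

t = 2.2 s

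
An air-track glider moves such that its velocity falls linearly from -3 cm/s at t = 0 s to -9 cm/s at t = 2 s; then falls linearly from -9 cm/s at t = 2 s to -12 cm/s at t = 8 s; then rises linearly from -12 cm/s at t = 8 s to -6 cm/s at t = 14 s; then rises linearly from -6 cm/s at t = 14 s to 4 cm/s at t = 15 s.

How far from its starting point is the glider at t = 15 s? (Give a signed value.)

-130 cm

Displacement is the signed area under the v-t curve.
0–2 s: ½(-3 + -9)(2) = -12 cm
2–8 s: ½(-9 + -12)(6) = -63 cm
8–14 s: ½(-12 + -6)(6) = -54 cm
14–15 s: ½(-6 + 4)(1) = -1 cm
Net displacement = -130 cm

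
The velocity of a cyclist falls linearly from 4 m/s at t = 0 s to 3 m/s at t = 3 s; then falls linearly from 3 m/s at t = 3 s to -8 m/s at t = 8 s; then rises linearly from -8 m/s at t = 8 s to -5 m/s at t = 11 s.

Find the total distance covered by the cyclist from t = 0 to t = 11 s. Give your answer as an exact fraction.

Total distance travelled is ∫|v| dt — sum the magnitudes of each area piece.
0–3 s: |½(4 + 3)(3)| = 10.5 m
3–8 s: v = 0 at t = 48/11 s; triangle areas 45/22 + 160/11 = 365/22 m
8–11 s: |½(-8 + -5)(3)| = 19.5 m
Total distance = 1025/22 m

1025/22 m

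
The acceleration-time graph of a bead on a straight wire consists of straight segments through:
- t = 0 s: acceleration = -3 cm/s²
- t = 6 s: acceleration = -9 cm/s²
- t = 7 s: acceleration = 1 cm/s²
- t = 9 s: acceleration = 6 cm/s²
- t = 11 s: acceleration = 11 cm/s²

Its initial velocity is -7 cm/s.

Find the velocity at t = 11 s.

-23 cm/s

Δv equals the area under the a-t graph; then v = v₀ + Δv.
0–6 s: ½(-3 + -9)(6) = -36 cm/s
6–7 s: ½(-9 + 1)(1) = -4 cm/s
7–9 s: ½(1 + 6)(2) = 7 cm/s
9–11 s: ½(6 + 11)(2) = 17 cm/s
Δv = -16 cm/s, so v(11) = -7 + (-16) = -23 cm/s.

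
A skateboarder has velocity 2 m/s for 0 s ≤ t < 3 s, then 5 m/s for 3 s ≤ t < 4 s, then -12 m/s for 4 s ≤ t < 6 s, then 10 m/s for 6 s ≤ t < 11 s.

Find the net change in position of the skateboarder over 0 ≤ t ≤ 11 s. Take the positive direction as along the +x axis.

Displacement is the signed area under the v-t curve.
0–3 s: 2 × 3 = 6 m
3–4 s: 5 × 1 = 5 m
4–6 s: -12 × 2 = -24 m
6–11 s: 10 × 5 = 50 m
Net displacement = 37 m

37 m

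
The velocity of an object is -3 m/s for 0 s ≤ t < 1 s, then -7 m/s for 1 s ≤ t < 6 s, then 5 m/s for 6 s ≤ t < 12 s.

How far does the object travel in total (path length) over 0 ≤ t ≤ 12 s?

68 m

Total distance travelled is ∫|v| dt — sum the magnitudes of each area piece.
0–1 s: |-3| × 1 = 3 m
1–6 s: |-7| × 5 = 35 m
6–12 s: |5| × 6 = 30 m
Total distance = 68 m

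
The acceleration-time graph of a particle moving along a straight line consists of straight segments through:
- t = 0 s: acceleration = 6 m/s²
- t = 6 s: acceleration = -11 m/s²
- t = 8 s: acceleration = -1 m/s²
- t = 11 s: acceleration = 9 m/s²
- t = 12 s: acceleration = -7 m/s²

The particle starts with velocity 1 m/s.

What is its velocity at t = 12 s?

Δv equals the area under the a-t graph; then v = v₀ + Δv.
0–6 s: ½(6 + -11)(6) = -15 m/s
6–8 s: ½(-11 + -1)(2) = -12 m/s
8–11 s: ½(-1 + 9)(3) = 12 m/s
11–12 s: ½(9 + -7)(1) = 1 m/s
Δv = -14 m/s, so v(12) = 1 + (-14) = -13 m/s.

-13 m/s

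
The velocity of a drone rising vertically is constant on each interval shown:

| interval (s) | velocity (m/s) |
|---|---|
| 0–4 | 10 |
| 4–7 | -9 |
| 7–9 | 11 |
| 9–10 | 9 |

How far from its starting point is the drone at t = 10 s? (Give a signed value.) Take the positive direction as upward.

44 m

Displacement is the signed area under the v-t curve.
0–4 s: 10 × 4 = 40 m
4–7 s: -9 × 3 = -27 m
7–9 s: 11 × 2 = 22 m
9–10 s: 9 × 1 = 9 m
Net displacement = 44 m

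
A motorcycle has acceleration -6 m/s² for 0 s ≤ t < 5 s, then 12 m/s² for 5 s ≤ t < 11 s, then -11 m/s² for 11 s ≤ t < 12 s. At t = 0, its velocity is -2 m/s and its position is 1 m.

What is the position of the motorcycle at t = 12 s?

-25.5 m

On each constant-a segment, Δv = aΔt and Δx = v₀Δt + ½aΔt²; chain segment to segment.
0–5 s: v starts -2 m/s; Δx = -2·5 + ½·-6·5² = -85 m; v ends -32 m/s.
5–11 s: v starts -32 m/s; Δx = -32·6 + ½·12·6² = 24 m; v ends 40 m/s.
11–12 s: v starts 40 m/s; Δx = 40·1 + ½·-11·1² = 34.5 m; v ends 29 m/s.
x(12) = 1 + Σ Δx = -25.5 m.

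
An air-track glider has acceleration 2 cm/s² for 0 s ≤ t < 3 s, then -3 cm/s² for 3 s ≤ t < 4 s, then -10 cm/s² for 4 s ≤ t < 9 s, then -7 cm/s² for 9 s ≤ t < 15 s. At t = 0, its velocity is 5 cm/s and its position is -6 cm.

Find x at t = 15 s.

-435.5 cm

On each constant-a segment, Δv = aΔt and Δx = v₀Δt + ½aΔt²; chain segment to segment.
0–3 s: v starts 5 cm/s; Δx = 5·3 + ½·2·3² = 24 cm; v ends 11 cm/s.
3–4 s: v starts 11 cm/s; Δx = 11·1 + ½·-3·1² = 9.5 cm; v ends 8 cm/s.
4–9 s: v starts 8 cm/s; Δx = 8·5 + ½·-10·5² = -85 cm; v ends -42 cm/s.
9–15 s: v starts -42 cm/s; Δx = -42·6 + ½·-7·6² = -378 cm; v ends -84 cm/s.
x(15) = -6 + Σ Δx = -435.5 cm.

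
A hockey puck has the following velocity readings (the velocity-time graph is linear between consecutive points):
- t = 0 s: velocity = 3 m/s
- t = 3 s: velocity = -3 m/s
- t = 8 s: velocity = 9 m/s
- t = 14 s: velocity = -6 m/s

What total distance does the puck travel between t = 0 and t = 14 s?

Distance (not displacement) is the total path length: add the absolute areas under v-t.
0–3 s: v = 0 at t = 1.5 s; triangle areas 2.25 + 2.25 = 4.5 m
3–8 s: v = 0 at t = 4.25 s; triangle areas 1.875 + 16.875 = 18.75 m
8–14 s: v = 0 at t = 11.6 s; triangle areas 16.2 + 7.2 = 23.4 m
Total distance = 46.65 m

46.65 m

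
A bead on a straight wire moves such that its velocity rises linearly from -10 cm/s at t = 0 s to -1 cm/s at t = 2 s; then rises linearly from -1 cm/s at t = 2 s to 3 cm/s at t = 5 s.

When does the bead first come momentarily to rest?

v changes sign on 2–5 s (from -1 to 3); the graph is linear there, so v = 0 at t = 2 + (1)·(5 − 2)/(3 − -1) = 2.75 s.

t = 2.75 s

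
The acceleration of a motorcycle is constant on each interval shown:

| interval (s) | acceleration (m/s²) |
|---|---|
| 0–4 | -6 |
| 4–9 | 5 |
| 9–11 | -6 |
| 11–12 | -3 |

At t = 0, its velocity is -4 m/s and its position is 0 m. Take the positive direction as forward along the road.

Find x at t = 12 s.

-176 m

On each constant-a segment, Δv = aΔt and Δx = v₀Δt + ½aΔt²; chain segment to segment.
0–4 s: v starts -4 m/s; Δx = -4·4 + ½·-6·4² = -64 m; v ends -28 m/s.
4–9 s: v starts -28 m/s; Δx = -28·5 + ½·5·5² = -77.5 m; v ends -3 m/s.
9–11 s: v starts -3 m/s; Δx = -3·2 + ½·-6·2² = -18 m; v ends -15 m/s.
11–12 s: v starts -15 m/s; Δx = -15·1 + ½·-3·1² = -16.5 m; v ends -18 m/s.
x(12) = 0 + Σ Δx = -176 m.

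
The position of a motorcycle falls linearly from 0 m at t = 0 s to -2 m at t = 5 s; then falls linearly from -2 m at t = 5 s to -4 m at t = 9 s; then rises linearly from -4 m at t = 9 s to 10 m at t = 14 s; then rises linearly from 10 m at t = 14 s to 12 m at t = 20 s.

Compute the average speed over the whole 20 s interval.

Average speed = (total path length)/(elapsed time); on a piecewise-linear x-t graph the path length is Σ|Δx|.
0–5 s: |Δx| = |-2 − 0| = 2 m
5–9 s: |Δx| = |-4 − -2| = 2 m
9–14 s: |Δx| = |10 − -4| = 14 m
14–20 s: |Δx| = |12 − 10| = 2 m
Total path = 20 m; average speed = 20/20 = 1 m/s.

1 m/s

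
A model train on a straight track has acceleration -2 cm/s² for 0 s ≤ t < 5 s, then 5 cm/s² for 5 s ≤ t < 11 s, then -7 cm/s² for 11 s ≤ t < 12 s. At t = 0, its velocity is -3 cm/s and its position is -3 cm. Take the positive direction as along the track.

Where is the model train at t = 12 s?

On each constant-a segment, Δv = aΔt and Δx = v₀Δt + ½aΔt²; chain segment to segment.
0–5 s: v starts -3 cm/s; Δx = -3·5 + ½·-2·5² = -40 cm; v ends -13 cm/s.
5–11 s: v starts -13 cm/s; Δx = -13·6 + ½·5·6² = 12 cm; v ends 17 cm/s.
11–12 s: v starts 17 cm/s; Δx = 17·1 + ½·-7·1² = 13.5 cm; v ends 10 cm/s.
x(12) = -3 + Σ Δx = -17.5 cm.

-17.5 cm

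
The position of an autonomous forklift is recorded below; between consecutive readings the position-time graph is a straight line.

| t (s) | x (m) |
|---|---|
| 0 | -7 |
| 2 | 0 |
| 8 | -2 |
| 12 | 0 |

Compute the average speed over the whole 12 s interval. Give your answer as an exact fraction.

11/12 m/s

Average speed = (total path length)/(elapsed time); on a piecewise-linear x-t graph the path length is Σ|Δx|.
0–2 s: |Δx| = |0 − -7| = 7 m
2–8 s: |Δx| = |-2 − 0| = 2 m
8–12 s: |Δx| = |0 − -2| = 2 m
Total path = 11 m; average speed = 11/12 = 11/12 m/s.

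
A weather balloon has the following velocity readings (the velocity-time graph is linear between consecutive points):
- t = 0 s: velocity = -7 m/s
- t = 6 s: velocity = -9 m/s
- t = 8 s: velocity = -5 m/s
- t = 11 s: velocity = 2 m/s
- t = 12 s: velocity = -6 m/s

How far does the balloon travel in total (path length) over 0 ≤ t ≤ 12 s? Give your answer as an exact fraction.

Total distance travelled is ∫|v| dt — sum the magnitudes of each area piece.
0–6 s: |½(-7 + -9)(6)| = 48 m
6–8 s: |½(-9 + -5)(2)| = 14 m
8–11 s: v = 0 at t = 71/7 s; triangle areas 75/14 + 6/7 = 87/14 m
11–12 s: v = 0 at t = 11.25 s; triangle areas 0.25 + 2.25 = 2.5 m
Total distance = 495/7 m

495/7 m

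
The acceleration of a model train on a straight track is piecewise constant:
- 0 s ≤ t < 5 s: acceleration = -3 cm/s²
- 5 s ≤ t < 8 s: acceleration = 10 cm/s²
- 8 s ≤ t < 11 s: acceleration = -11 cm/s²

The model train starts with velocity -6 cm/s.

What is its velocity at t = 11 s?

Δv equals the area under the a-t graph; then v = v₀ + Δv.
0–5 s: -3 × 5 = -15 cm/s
5–8 s: 10 × 3 = 30 cm/s
8–11 s: -11 × 3 = -33 cm/s
Δv = -18 cm/s, so v(11) = -6 + (-18) = -24 cm/s.

-24 cm/s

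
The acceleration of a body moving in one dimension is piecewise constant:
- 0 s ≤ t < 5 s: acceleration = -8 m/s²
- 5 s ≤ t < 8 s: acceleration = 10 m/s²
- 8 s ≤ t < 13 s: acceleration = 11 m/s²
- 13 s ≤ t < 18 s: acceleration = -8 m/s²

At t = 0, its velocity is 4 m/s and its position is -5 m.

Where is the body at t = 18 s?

104.5 m

On each constant-a segment, Δv = aΔt and Δx = v₀Δt + ½aΔt²; chain segment to segment.
0–5 s: v starts 4 m/s; Δx = 4·5 + ½·-8·5² = -80 m; v ends -36 m/s.
5–8 s: v starts -36 m/s; Δx = -36·3 + ½·10·3² = -63 m; v ends -6 m/s.
8–13 s: v starts -6 m/s; Δx = -6·5 + ½·11·5² = 107.5 m; v ends 49 m/s.
13–18 s: v starts 49 m/s; Δx = 49·5 + ½·-8·5² = 145 m; v ends 9 m/s.
x(18) = -5 + Σ Δx = 104.5 m.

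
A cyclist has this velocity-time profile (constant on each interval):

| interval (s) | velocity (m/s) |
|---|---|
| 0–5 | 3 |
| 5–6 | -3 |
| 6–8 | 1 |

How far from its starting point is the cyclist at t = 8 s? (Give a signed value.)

14 m

Displacement is the signed area under the v-t curve.
0–5 s: 3 × 5 = 15 m
5–6 s: -3 × 1 = -3 m
6–8 s: 1 × 2 = 2 m
Net displacement = 14 m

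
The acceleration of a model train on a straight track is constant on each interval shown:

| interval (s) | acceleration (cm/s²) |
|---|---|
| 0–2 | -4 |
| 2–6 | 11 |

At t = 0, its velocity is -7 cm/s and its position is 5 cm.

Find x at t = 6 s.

On each constant-a segment, Δv = aΔt and Δx = v₀Δt + ½aΔt²; chain segment to segment.
0–2 s: v starts -7 cm/s; Δx = -7·2 + ½·-4·2² = -22 cm; v ends -15 cm/s.
2–6 s: v starts -15 cm/s; Δx = -15·4 + ½·11·4² = 28 cm; v ends 29 cm/s.
x(6) = 5 + Σ Δx = 11 cm.

11 cm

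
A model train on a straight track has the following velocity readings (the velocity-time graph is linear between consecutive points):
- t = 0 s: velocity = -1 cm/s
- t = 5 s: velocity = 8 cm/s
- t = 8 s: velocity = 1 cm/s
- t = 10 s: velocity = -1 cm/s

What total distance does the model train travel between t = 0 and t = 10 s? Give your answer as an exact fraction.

Distance (not displacement) is the total path length: add the absolute areas under v-t.
0–5 s: v = 0 at t = 5/9 s; triangle areas 5/18 + 160/9 = 325/18 cm
5–8 s: |½(8 + 1)(3)| = 13.5 cm
8–10 s: v = 0 at t = 9 s; triangle areas 0.5 + 0.5 = 1 cm
Total distance = 293/9 cm

293/9 cm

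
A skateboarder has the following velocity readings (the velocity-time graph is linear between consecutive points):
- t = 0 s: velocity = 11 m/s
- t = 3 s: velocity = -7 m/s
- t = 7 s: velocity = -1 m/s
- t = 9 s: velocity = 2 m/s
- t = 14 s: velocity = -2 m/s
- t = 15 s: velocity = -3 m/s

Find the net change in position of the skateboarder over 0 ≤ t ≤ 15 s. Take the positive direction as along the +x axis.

-11.5 m

Displacement is the signed area under the v-t curve.
0–3 s: ½(11 + -7)(3) = 6 m
3–7 s: ½(-7 + -1)(4) = -16 m
7–9 s: ½(-1 + 2)(2) = 1 m
9–14 s: ½(2 + -2)(5) = 0 m
14–15 s: ½(-2 + -3)(1) = -2.5 m
Net displacement = -11.5 m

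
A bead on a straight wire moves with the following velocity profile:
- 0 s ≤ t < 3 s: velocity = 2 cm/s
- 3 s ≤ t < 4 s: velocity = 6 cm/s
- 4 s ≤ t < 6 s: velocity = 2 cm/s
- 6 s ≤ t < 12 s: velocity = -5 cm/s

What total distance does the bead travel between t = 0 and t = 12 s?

46 cm

Distance (not displacement) is the total path length: add the absolute areas under v-t.
0–3 s: |2| × 3 = 6 cm
3–4 s: |6| × 1 = 6 cm
4–6 s: |2| × 2 = 4 cm
6–12 s: |-5| × 6 = 30 cm
Total distance = 46 cm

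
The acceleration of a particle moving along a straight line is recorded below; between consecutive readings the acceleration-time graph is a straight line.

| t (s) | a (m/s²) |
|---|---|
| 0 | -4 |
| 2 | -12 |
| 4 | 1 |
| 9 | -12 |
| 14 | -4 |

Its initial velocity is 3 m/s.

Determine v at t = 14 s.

-91.5 m/s

Δv equals the area under the a-t graph; then v = v₀ + Δv.
0–2 s: ½(-4 + -12)(2) = -16 m/s
2–4 s: ½(-12 + 1)(2) = -11 m/s
4–9 s: ½(1 + -12)(5) = -27.5 m/s
9–14 s: ½(-12 + -4)(5) = -40 m/s
Δv = -94.5 m/s, so v(14) = 3 + (-94.5) = -91.5 m/s.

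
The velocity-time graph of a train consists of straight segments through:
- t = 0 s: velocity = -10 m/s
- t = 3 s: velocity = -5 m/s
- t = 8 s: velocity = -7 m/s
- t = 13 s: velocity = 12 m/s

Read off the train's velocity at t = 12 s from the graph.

On 8–13 s the graph is linear from -7 to 12 m/s: v(12) = -7 + (12 − -7)·(12 − 8)/(13 − 8) = 8.2 m/s.

8.2 m/s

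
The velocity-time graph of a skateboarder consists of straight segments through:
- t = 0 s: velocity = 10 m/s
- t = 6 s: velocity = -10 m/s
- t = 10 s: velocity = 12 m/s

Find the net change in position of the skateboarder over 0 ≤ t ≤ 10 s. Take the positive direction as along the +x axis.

4 m

Net displacement equals the area under the velocity-time graph (areas below the axis count negative).
0–6 s: ½(10 + -10)(6) = 0 m
6–10 s: ½(-10 + 12)(4) = 4 m
Net displacement = 4 m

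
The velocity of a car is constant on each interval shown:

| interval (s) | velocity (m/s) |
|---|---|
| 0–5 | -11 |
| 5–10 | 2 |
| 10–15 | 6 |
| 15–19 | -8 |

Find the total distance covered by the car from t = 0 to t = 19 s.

127 m

Distance (not displacement) is the total path length: add the absolute areas under v-t.
0–5 s: |-11| × 5 = 55 m
5–10 s: |2| × 5 = 10 m
10–15 s: |6| × 5 = 30 m
15–19 s: |-8| × 4 = 32 m
Total distance = 127 m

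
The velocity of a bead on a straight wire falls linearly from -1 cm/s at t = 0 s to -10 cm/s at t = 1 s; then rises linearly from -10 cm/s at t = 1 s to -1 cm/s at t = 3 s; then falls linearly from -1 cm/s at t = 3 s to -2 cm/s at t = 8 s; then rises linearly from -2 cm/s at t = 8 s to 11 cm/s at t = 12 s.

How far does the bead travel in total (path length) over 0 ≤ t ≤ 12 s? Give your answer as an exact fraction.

Distance (not displacement) is the total path length: add the absolute areas under v-t.
0–1 s: |½(-1 + -10)(1)| = 5.5 cm
1–3 s: |½(-10 + -1)(2)| = 11 cm
3–8 s: |½(-1 + -2)(5)| = 7.5 cm
8–12 s: v = 0 at t = 112/13 s; triangle areas 8/13 + 242/13 = 250/13 cm
Total distance = 562/13 cm

562/13 cm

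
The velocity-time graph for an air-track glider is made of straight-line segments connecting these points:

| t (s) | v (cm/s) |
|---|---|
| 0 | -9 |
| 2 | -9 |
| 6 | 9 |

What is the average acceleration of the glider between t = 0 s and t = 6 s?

Average acceleration = Δv/Δt = (9 − -9)/(6 − 0) = 3 cm/s².

3 cm/s²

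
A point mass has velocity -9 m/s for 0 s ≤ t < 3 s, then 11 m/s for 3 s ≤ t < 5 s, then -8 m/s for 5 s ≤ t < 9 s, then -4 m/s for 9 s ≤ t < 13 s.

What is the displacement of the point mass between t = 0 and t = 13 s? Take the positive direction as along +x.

Net displacement equals the area under the velocity-time graph (areas below the axis count negative).
0–3 s: -9 × 3 = -27 m
3–5 s: 11 × 2 = 22 m
5–9 s: -8 × 4 = -32 m
9–13 s: -4 × 4 = -16 m
Net displacement = -53 m

-53 m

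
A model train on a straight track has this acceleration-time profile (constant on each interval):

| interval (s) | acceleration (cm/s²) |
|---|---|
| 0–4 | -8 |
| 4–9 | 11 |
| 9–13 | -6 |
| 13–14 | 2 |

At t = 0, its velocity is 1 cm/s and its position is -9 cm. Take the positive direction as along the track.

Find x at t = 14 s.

-37.5 cm

On each constant-a segment, Δv = aΔt and Δx = v₀Δt + ½aΔt²; chain segment to segment.
0–4 s: v starts 1 cm/s; Δx = 1·4 + ½·-8·4² = -60 cm; v ends -31 cm/s.
4–9 s: v starts -31 cm/s; Δx = -31·5 + ½·11·5² = -17.5 cm; v ends 24 cm/s.
9–13 s: v starts 24 cm/s; Δx = 24·4 + ½·-6·4² = 48 cm; v ends 0 cm/s.
13–14 s: v starts 0 cm/s; Δx = 0·1 + ½·2·1² = 1 cm; v ends 2 cm/s.
x(14) = -9 + Σ Δx = -37.5 cm.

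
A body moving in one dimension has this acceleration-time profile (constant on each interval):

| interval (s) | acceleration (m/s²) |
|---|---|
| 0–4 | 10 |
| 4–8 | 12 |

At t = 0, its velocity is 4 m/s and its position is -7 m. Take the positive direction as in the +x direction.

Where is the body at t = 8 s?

On each constant-a segment, Δv = aΔt and Δx = v₀Δt + ½aΔt²; chain segment to segment.
0–4 s: v starts 4 m/s; Δx = 4·4 + ½·10·4² = 96 m; v ends 44 m/s.
4–8 s: v starts 44 m/s; Δx = 44·4 + ½·12·4² = 272 m; v ends 92 m/s.
x(8) = -7 + Σ Δx = 361 m.

361 m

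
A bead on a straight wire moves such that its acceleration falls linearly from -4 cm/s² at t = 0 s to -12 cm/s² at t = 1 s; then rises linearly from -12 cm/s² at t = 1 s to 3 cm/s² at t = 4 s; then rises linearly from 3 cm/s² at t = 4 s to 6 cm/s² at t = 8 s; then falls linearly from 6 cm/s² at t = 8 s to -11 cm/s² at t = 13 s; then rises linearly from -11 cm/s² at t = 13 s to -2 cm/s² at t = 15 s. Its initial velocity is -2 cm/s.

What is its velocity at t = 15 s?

Δv equals the area under the a-t graph; then v = v₀ + Δv.
0–1 s: ½(-4 + -12)(1) = -8 cm/s
1–4 s: ½(-12 + 3)(3) = -13.5 cm/s
4–8 s: ½(3 + 6)(4) = 18 cm/s
8–13 s: ½(6 + -11)(5) = -12.5 cm/s
13–15 s: ½(-11 + -2)(2) = -13 cm/s
Δv = -29 cm/s, so v(15) = -2 + (-29) = -31 cm/s.

-31 cm/s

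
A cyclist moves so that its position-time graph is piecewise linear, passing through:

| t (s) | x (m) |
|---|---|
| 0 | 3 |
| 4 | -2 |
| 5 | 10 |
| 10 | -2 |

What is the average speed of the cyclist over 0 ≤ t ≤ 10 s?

Average speed = (total path length)/(elapsed time); on a piecewise-linear x-t graph the path length is Σ|Δx|.
0–4 s: |Δx| = |-2 − 3| = 5 m
4–5 s: |Δx| = |10 − -2| = 12 m
5–10 s: |Δx| = |-2 − 10| = 12 m
Total path = 29 m; average speed = 29/10 = 2.9 m/s.

2.9 m/s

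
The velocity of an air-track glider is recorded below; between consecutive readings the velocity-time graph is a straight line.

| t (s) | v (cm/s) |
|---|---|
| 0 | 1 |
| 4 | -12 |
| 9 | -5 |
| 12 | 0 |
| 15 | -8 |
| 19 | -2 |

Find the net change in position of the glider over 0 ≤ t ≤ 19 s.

-104 cm

Displacement is the signed area under the v-t curve.
0–4 s: ½(1 + -12)(4) = -22 cm
4–9 s: ½(-12 + -5)(5) = -42.5 cm
9–12 s: ½(-5 + 0)(3) = -7.5 cm
12–15 s: ½(0 + -8)(3) = -12 cm
15–19 s: ½(-8 + -2)(4) = -20 cm
Net displacement = -104 cm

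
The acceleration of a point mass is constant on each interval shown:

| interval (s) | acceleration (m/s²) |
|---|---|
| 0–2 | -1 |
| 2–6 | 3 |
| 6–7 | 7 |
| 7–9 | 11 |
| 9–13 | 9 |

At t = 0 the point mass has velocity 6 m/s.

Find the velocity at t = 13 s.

81 m/s

Δv equals the area under the a-t graph; then v = v₀ + Δv.
0–2 s: -1 × 2 = -2 m/s
2–6 s: 3 × 4 = 12 m/s
6–7 s: 7 × 1 = 7 m/s
7–9 s: 11 × 2 = 22 m/s
9–13 s: 9 × 4 = 36 m/s
Δv = 75 m/s, so v(13) = 6 + (75) = 81 m/s.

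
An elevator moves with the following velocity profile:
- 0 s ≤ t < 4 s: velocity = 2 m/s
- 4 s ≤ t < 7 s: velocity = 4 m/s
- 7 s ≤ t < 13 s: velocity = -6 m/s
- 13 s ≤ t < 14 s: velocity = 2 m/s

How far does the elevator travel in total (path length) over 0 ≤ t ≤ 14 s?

58 m

Total distance travelled is ∫|v| dt — sum the magnitudes of each area piece.
0–4 s: |2| × 4 = 8 m
4–7 s: |4| × 3 = 12 m
7–13 s: |-6| × 6 = 36 m
13–14 s: |2| × 1 = 2 m
Total distance = 58 m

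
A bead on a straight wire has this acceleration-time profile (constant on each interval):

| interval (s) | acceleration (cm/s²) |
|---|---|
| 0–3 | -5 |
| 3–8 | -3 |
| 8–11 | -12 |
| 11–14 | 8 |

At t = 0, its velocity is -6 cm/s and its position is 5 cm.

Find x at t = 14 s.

-520 cm

On each constant-a segment, Δv = aΔt and Δx = v₀Δt + ½aΔt²; chain segment to segment.
0–3 s: v starts -6 cm/s; Δx = -6·3 + ½·-5·3² = -40.5 cm; v ends -21 cm/s.
3–8 s: v starts -21 cm/s; Δx = -21·5 + ½·-3·5² = -142.5 cm; v ends -36 cm/s.
8–11 s: v starts -36 cm/s; Δx = -36·3 + ½·-12·3² = -162 cm; v ends -72 cm/s.
11–14 s: v starts -72 cm/s; Δx = -72·3 + ½·8·3² = -180 cm; v ends -48 cm/s.
x(14) = 5 + Σ Δx = -520 cm.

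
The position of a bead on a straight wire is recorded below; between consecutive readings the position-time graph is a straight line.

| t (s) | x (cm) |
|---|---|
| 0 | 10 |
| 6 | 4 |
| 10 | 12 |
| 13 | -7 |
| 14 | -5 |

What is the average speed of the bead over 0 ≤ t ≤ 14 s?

Average speed = (total path length)/(elapsed time); on a piecewise-linear x-t graph the path length is Σ|Δx|.
0–6 s: |Δx| = |4 − 10| = 6 cm
6–10 s: |Δx| = |12 − 4| = 8 cm
10–13 s: |Δx| = |-7 − 12| = 19 cm
13–14 s: |Δx| = |-5 − -7| = 2 cm
Total path = 35 cm; average speed = 35/14 = 2.5 cm/s.

2.5 cm/s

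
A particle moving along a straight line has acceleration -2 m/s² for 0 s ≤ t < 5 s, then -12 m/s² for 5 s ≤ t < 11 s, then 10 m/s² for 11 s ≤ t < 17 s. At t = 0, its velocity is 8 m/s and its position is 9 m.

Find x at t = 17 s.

-468 m

On each constant-a segment, Δv = aΔt and Δx = v₀Δt + ½aΔt²; chain segment to segment.
0–5 s: v starts 8 m/s; Δx = 8·5 + ½·-2·5² = 15 m; v ends -2 m/s.
5–11 s: v starts -2 m/s; Δx = -2·6 + ½·-12·6² = -228 m; v ends -74 m/s.
11–17 s: v starts -74 m/s; Δx = -74·6 + ½·10·6² = -264 m; v ends -14 m/s.
x(17) = 9 + Σ Δx = -468 m.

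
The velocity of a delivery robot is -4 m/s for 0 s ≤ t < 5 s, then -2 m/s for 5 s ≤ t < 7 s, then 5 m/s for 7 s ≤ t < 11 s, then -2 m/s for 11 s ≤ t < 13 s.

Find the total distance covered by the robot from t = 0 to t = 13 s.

48 m

Distance (not displacement) is the total path length: add the absolute areas under v-t.
0–5 s: |-4| × 5 = 20 m
5–7 s: |-2| × 2 = 4 m
7–11 s: |5| × 4 = 20 m
11–13 s: |-2| × 2 = 4 m
Total distance = 48 m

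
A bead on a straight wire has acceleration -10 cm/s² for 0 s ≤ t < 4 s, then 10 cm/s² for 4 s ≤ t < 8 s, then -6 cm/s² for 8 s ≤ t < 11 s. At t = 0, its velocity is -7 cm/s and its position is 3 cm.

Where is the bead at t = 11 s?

-261 cm

On each constant-a segment, Δv = aΔt and Δx = v₀Δt + ½aΔt²; chain segment to segment.
0–4 s: v starts -7 cm/s; Δx = -7·4 + ½·-10·4² = -108 cm; v ends -47 cm/s.
4–8 s: v starts -47 cm/s; Δx = -47·4 + ½·10·4² = -108 cm; v ends -7 cm/s.
8–11 s: v starts -7 cm/s; Δx = -7·3 + ½·-6·3² = -48 cm; v ends -25 cm/s.
x(11) = 3 + Σ Δx = -261 cm.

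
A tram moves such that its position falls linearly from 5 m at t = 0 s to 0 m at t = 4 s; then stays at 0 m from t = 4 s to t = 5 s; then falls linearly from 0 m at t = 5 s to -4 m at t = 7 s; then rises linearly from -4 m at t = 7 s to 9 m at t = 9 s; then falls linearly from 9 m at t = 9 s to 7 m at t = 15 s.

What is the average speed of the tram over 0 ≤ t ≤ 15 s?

1.6 m/s

Average speed = (total path length)/(elapsed time); on a piecewise-linear x-t graph the path length is Σ|Δx|.
0–4 s: |Δx| = |0 − 5| = 5 m
4–5 s: |Δx| = |0 − 0| = 0 m
5–7 s: |Δx| = |-4 − 0| = 4 m
7–9 s: |Δx| = |9 − -4| = 13 m
9–15 s: |Δx| = |7 − 9| = 2 m
Total path = 24 m; average speed = 24/15 = 1.6 m/s.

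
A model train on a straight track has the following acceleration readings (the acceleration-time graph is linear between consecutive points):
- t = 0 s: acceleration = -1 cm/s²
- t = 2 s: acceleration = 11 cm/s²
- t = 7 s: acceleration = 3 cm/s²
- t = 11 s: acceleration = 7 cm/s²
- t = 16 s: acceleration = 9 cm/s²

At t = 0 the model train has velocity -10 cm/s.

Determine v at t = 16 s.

Δv equals the area under the a-t graph; then v = v₀ + Δv.
0–2 s: ½(-1 + 11)(2) = 10 cm/s
2–7 s: ½(11 + 3)(5) = 35 cm/s
7–11 s: ½(3 + 7)(4) = 20 cm/s
11–16 s: ½(7 + 9)(5) = 40 cm/s
Δv = 105 cm/s, so v(16) = -10 + (105) = 95 cm/s.

95 cm/s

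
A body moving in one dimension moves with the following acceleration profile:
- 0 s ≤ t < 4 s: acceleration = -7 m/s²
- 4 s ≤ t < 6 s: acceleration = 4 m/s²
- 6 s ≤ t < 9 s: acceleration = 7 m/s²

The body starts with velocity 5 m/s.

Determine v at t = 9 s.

Δv equals the area under the a-t graph; then v = v₀ + Δv.
0–4 s: -7 × 4 = -28 m/s
4–6 s: 4 × 2 = 8 m/s
6–9 s: 7 × 3 = 21 m/s
Δv = 1 m/s, so v(9) = 5 + (1) = 6 m/s.

6 m/s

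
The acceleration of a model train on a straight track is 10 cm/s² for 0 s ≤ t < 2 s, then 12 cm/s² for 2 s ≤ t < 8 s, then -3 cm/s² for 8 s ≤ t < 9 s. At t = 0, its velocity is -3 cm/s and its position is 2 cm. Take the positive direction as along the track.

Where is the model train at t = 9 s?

On each constant-a segment, Δv = aΔt and Δx = v₀Δt + ½aΔt²; chain segment to segment.
0–2 s: v starts -3 cm/s; Δx = -3·2 + ½·10·2² = 14 cm; v ends 17 cm/s.
2–8 s: v starts 17 cm/s; Δx = 17·6 + ½·12·6² = 318 cm; v ends 89 cm/s.
8–9 s: v starts 89 cm/s; Δx = 89·1 + ½·-3·1² = 87.5 cm; v ends 86 cm/s.
x(9) = 2 + Σ Δx = 421.5 cm.

421.5 cm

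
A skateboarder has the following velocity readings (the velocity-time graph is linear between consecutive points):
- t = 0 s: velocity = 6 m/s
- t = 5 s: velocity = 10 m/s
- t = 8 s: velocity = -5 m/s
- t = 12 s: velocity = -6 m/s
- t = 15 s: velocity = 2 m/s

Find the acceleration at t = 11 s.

Acceleration is the slope of the v-t graph on 8–12 s: (-6 − -5)/(12 − 8) = -0.25 m/s².

-0.25 m/s²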